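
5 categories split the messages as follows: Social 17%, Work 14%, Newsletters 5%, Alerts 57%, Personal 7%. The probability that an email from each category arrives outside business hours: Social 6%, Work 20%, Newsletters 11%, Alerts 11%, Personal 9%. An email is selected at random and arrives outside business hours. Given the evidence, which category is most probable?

Prior × likelihood for each hypothesis:
  Social: 0.17 × 0.06 = 0.0102
  Work: 0.14 × 0.2 = 0.028
  Newsletters: 0.05 × 0.11 = 0.0055
  Alerts: 0.57 × 0.11 = 0.0627
  Personal: 0.07 × 0.09 = 0.0063
Sum = 0.1127.
Largest term belongs to Alerts, so Alerts is most probable.

Alerts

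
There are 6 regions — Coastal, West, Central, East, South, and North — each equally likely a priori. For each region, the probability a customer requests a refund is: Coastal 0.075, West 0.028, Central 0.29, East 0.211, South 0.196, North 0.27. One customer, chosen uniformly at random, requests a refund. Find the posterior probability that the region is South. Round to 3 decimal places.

0.183

Since the prior is uniform, the posterior is proportional to the likelihood:
  Coastal: 0.075
  West: 0.028
  Central: 0.29
  East: 0.211
  South: 0.196
  North: 0.27
Total = 1.07.
P(South | evidence) = 0.196 / 1.07 ≈ 0.183.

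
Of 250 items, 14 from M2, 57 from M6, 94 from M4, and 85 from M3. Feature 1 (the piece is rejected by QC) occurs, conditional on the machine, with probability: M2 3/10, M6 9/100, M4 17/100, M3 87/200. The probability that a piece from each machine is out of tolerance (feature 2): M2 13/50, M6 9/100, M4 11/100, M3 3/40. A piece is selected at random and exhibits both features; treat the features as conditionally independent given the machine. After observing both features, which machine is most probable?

Prior × likelihood for each hypothesis:
  M2: 0.056 × 0.3 × 0.26 = 0.004368
  M6: 0.228 × 0.09 × 0.09 = 0.0018468
  M4: 0.376 × 0.17 × 0.11 = 0.0070312
  M3: 0.34 × 0.435 × 0.075 = 0.0110925
Sum = 0.0243385.
Largest term belongs to M3, so M3 is most probable.

M3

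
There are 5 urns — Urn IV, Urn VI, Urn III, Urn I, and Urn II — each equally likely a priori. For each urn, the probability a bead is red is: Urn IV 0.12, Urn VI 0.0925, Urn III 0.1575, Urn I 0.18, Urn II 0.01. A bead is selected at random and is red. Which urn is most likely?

Urn I

With a uniform prior (1/5 each), posterior ∝ likelihood:
  Urn IV: 0.12
  Urn VI: 0.0925
  Urn III: 0.1575
  Urn I: 0.18
  Urn II: 0.01
Normalizing constant = 0.56.
Largest term belongs to Urn I, so Urn I is most probable.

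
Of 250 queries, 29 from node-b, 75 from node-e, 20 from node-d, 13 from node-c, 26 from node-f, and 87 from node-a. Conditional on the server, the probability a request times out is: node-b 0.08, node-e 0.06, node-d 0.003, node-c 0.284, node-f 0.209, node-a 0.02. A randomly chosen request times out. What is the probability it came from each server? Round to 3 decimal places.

node-b 0.131, node-e 0.254, node-d 0.003, node-c 0.208, node-f 0.306, node-a 0.098

Prior × likelihood for each hypothesis:
  node-b: 0.116 × 0.08 = 0.00928
  node-e: 0.3 × 0.06 = 0.018
  node-d: 0.08 × 0.003 = 0.00024
  node-c: 0.052 × 0.284 = 0.014768
  node-f: 0.104 × 0.209 = 0.021736
  node-a: 0.348 × 0.02 = 0.00696
Sum = 0.070984.
P(node-b | timeout) = 0.00928/0.070984 ≈ 0.131
P(node-e | timeout) = 0.018/0.070984 ≈ 0.254
P(node-d | timeout) = 0.00024/0.070984 ≈ 0.003
P(node-c | timeout) = 0.014768/0.070984 ≈ 0.208
P(node-f | timeout) = 0.021736/0.070984 ≈ 0.306
P(node-a | timeout) = 0.00696/0.070984 ≈ 0.098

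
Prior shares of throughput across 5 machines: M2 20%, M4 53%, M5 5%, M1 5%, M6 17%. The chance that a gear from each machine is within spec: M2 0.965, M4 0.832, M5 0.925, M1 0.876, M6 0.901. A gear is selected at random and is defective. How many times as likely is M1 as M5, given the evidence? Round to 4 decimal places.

1.6533

Taking complements, P(defective | each) = M2 0.035, M4 0.168, M5 0.075, M1 0.124, M6 0.099.
By Bayes' rule, posterior ∝ prior × likelihood:
  M2: 0.2 × 0.035 = 0.007
  M4: 0.53 × 0.168 = 0.08904
  M5: 0.05 × 0.075 = 0.00375
  M1: 0.05 × 0.124 = 0.0062
  M6: 0.17 × 0.099 = 0.01683
Normalizing constant = 0.12282.
The ratio is 0.0062 / 0.00375 (the normalizer cancels) = 1.6533.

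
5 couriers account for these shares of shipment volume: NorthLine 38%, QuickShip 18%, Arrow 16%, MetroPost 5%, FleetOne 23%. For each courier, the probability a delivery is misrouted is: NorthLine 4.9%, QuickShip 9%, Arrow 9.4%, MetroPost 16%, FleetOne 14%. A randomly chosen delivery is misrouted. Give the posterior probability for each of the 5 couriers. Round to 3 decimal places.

NorthLine 0.207, QuickShip 0.180, Arrow 0.167, MetroPost 0.089, FleetOne 0.358

Unnormalized posteriors (prior × likelihood):
  NorthLine: 0.38 × 0.049 = 0.01862
  QuickShip: 0.18 × 0.09 = 0.0162
  Arrow: 0.16 × 0.094 = 0.01504
  MetroPost: 0.05 × 0.16 = 0.008
  FleetOne: 0.23 × 0.14 = 0.0322
Total = 0.09006.
P(NorthLine | misrouted) = 0.01862/0.09006 ≈ 0.207
P(QuickShip | misrouted) = 0.0162/0.09006 ≈ 0.180
P(Arrow | misrouted) = 0.01504/0.09006 ≈ 0.167
P(MetroPost | misrouted) = 0.008/0.09006 ≈ 0.089
P(FleetOne | misrouted) = 0.0322/0.09006 ≈ 0.358
(Check: 0.207+0.180+0.167+0.089+0.358 = 1.001.)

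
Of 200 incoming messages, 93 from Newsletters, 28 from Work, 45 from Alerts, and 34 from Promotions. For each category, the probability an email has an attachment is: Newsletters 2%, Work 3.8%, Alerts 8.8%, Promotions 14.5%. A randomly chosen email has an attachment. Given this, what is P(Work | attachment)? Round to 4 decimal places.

Prior × likelihood for each hypothesis:
  Newsletters: 0.465 × 0.02 = 0.0093
  Work: 0.14 × 0.038 = 0.00532
  Alerts: 0.225 × 0.088 = 0.0198
  Promotions: 0.17 × 0.145 = 0.02465
Sum = 0.05907.
P(Work | evidence) = 0.00532 / 0.05907 ≈ 0.0901.

0.0901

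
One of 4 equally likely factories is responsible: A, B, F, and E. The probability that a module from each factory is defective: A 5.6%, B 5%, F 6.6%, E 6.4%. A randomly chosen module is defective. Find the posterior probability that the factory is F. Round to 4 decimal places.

With a uniform prior (1/4 each), posterior ∝ likelihood:
  A: 0.056
  B: 0.05
  F: 0.066
  E: 0.064
Normalizing constant = 0.236.
P(F | evidence) = 0.066 / 0.236 ≈ 0.2797.

0.2797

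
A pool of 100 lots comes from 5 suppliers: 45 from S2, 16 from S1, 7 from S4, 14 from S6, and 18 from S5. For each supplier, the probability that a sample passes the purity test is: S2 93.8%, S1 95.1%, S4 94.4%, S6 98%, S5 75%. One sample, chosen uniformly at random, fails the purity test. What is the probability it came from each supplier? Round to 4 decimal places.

Taking complements, P(off-spec | each) = S2 0.062, S1 0.049, S4 0.056, S6 0.02, S5 0.25.
Compute prior × likelihood for every hypothesis:
  S2: 0.45 × 0.062 = 0.0279
  S1: 0.16 × 0.049 = 0.00784
  S4: 0.07 × 0.056 = 0.00392
  S6: 0.14 × 0.02 = 0.0028
  S5: 0.18 × 0.25 = 0.045
Sum = 0.08746.
P(S2 | off-spec) = 0.0279/0.08746 ≈ 0.3190
P(S1 | off-spec) = 0.00784/0.08746 ≈ 0.0896
P(S4 | off-spec) = 0.00392/0.08746 ≈ 0.0448
P(S6 | off-spec) = 0.0028/0.08746 ≈ 0.0320
P(S5 | off-spec) = 0.045/0.08746 ≈ 0.5145
(Check: 0.3190+0.0896+0.0448+0.0320+0.5145 = 0.9999.)

S2 0.3190, S1 0.0896, S4 0.0448, S6 0.0320, S5 0.5145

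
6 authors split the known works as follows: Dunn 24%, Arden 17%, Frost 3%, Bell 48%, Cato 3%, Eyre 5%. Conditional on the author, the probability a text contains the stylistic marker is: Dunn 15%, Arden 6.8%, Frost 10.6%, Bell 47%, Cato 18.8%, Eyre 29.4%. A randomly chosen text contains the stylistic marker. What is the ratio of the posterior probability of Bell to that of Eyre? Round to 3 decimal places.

Compute prior × likelihood for every hypothesis:
  Dunn: 0.24 × 0.15 = 0.036
  Arden: 0.17 × 0.068 = 0.01156
  Frost: 0.03 × 0.106 = 0.00318
  Bell: 0.48 × 0.47 = 0.2256
  Cato: 0.03 × 0.188 = 0.00564
  Eyre: 0.05 × 0.294 = 0.0147
Sum = 0.29668.
The ratio is 0.2256 / 0.0147 (the normalizer cancels) = 15.347.

15.347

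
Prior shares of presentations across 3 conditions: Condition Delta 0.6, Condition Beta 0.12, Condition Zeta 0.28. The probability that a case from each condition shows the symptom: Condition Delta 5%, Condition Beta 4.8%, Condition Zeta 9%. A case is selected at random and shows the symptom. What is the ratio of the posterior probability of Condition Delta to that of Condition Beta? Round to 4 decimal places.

5.2083

By Bayes' rule, posterior ∝ prior × likelihood:
  Condition Delta: 0.6 × 0.05 = 0.03
  Condition Beta: 0.12 × 0.048 = 0.00576
  Condition Zeta: 0.28 × 0.09 = 0.0252
Total = 0.06096.
The ratio is 0.03 / 0.00576 (the normalizer cancels) = 5.2083.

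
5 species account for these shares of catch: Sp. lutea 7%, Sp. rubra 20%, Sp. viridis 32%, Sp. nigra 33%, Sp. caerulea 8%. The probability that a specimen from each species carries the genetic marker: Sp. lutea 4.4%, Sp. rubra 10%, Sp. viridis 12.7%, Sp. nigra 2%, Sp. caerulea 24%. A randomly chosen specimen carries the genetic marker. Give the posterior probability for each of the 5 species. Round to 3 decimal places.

Sp. lutea 0.034, Sp. rubra 0.223, Sp. viridis 0.454, Sp. nigra 0.074, Sp. caerulea 0.214

Unnormalized posteriors (prior × likelihood):
  Sp. lutea: 0.07 × 0.044 = 0.00308
  Sp. rubra: 0.2 × 0.1 = 0.02
  Sp. viridis: 0.32 × 0.127 = 0.04064
  Sp. nigra: 0.33 × 0.02 = 0.0066
  Sp. caerulea: 0.08 × 0.24 = 0.0192
Normalizing constant = 0.08952.
P(Sp. lutea | marker) = 0.00308/0.08952 ≈ 0.034
P(Sp. rubra | marker) = 0.02/0.08952 ≈ 0.223
P(Sp. viridis | marker) = 0.04064/0.08952 ≈ 0.454
P(Sp. nigra | marker) = 0.0066/0.08952 ≈ 0.074
P(Sp. caerulea | marker) = 0.0192/0.08952 ≈ 0.214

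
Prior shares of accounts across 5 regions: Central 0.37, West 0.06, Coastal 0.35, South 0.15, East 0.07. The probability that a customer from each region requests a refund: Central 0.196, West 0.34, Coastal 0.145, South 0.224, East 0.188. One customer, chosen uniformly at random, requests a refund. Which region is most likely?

By Bayes' rule, posterior ∝ prior × likelihood:
  Central: 0.37 × 0.196 = 0.07252
  West: 0.06 × 0.34 = 0.0204
  Coastal: 0.35 × 0.145 = 0.05075
  South: 0.15 × 0.224 = 0.0336
  East: 0.07 × 0.188 = 0.01316
Sum = 0.19043.
Largest term belongs to Central, so Central is most probable.

Central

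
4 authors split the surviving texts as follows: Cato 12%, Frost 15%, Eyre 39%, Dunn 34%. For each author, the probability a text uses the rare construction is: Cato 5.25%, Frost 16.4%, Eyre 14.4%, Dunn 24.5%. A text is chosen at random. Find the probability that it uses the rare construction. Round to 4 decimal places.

0.1704

Prior × likelihood for each hypothesis:
  Cato: 0.12 × 0.0525 = 0.0063
  Frost: 0.15 × 0.164 = 0.0246
  Eyre: 0.39 × 0.144 = 0.05616
  Dunn: 0.34 × 0.245 = 0.0833
P(rare-form) = 0.0063 + 0.0246 + 0.05616 + 0.0833 = 0.17036 → 0.1704.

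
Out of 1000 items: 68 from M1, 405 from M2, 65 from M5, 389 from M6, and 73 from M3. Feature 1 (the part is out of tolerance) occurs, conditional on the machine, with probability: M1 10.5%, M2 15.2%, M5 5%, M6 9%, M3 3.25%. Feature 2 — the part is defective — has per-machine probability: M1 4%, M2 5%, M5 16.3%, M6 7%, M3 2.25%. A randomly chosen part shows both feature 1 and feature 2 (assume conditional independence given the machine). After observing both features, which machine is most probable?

Unnormalized posteriors (prior × likelihood):
  M1: 0.068 × 0.105 × 0.04 = 0.0002856
  M2: 0.405 × 0.152 × 0.05 = 0.003078
  M5: 0.065 × 0.05 × 0.163 = 0.00052975
  M6: 0.389 × 0.09 × 0.07 = 0.0024507
  M3: 0.073 × 0.0325 × 0.0225 = 0.00005338125
Normalizing constant = 0.00639743125.
Largest term belongs to M2, so M2 is most probable.

M2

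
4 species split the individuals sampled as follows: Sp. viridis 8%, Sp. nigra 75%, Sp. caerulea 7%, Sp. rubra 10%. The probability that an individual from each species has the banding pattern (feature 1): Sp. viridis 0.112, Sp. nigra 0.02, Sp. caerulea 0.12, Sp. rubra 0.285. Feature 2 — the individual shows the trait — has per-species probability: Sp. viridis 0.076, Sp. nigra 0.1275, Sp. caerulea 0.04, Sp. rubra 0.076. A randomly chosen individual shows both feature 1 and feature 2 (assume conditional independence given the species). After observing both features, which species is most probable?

Unnormalized posteriors (prior × likelihood):
  Sp. viridis: 0.08 × 0.112 × 0.076 = 0.00068096
  Sp. nigra: 0.75 × 0.02 × 0.1275 = 0.0019125
  Sp. caerulea: 0.07 × 0.12 × 0.04 = 0.000336
  Sp. rubra: 0.1 × 0.285 × 0.076 = 0.002166
Total = 0.00509546.
Largest term belongs to Sp. rubra, so Sp. rubra is most probable.

Sp. rubra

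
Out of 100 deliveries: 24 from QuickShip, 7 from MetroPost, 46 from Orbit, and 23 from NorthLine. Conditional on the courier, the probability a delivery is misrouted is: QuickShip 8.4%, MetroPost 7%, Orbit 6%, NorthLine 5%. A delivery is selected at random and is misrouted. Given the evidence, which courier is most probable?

Orbit

Unnormalized posteriors (prior × likelihood):
  QuickShip: 0.24 × 0.084 = 0.02016
  MetroPost: 0.07 × 0.07 = 0.0049
  Orbit: 0.46 × 0.06 = 0.0276
  NorthLine: 0.23 × 0.05 = 0.0115
Normalizing constant = 0.06416.
Largest term belongs to Orbit, so Orbit is most probable.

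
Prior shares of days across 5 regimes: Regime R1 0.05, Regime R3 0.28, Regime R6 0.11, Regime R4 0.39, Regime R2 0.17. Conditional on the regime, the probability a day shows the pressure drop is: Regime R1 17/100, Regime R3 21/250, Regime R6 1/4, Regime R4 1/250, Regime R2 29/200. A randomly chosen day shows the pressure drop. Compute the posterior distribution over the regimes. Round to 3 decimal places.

Regime R1 0.099, Regime R3 0.274, Regime R6 0.321, Regime R4 0.018, Regime R2 0.288

Prior × likelihood for each hypothesis:
  Regime R1: 0.05 × 0.17 = 0.0085
  Regime R3: 0.28 × 0.084 = 0.02352
  Regime R6: 0.11 × 0.25 = 0.0275
  Regime R4: 0.39 × 0.004 = 0.00156
  Regime R2: 0.17 × 0.145 = 0.02465
Normalizing constant = 0.08573.
P(Regime R1 | drop) = 0.0085/0.08573 ≈ 0.099
P(Regime R3 | drop) = 0.02352/0.08573 ≈ 0.274
P(Regime R6 | drop) = 0.0275/0.08573 ≈ 0.321
P(Regime R4 | drop) = 0.00156/0.08573 ≈ 0.018
P(Regime R2 | drop) = 0.02465/0.08573 ≈ 0.288
(Check: 0.099+0.274+0.321+0.018+0.288 = 1.000.)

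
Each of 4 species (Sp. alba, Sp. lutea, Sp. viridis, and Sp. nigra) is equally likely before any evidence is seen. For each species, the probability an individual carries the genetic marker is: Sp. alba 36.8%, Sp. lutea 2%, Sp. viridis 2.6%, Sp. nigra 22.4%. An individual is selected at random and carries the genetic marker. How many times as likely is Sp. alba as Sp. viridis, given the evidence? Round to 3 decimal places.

14.154

With a uniform prior (1/4 each), posterior ∝ likelihood:
  Sp. alba: 0.368
  Sp. lutea: 0.02
  Sp. viridis: 0.026
  Sp. nigra: 0.224
Sum = 0.638.
The ratio is 0.368 / 0.026 (the normalizer cancels) = 14.154.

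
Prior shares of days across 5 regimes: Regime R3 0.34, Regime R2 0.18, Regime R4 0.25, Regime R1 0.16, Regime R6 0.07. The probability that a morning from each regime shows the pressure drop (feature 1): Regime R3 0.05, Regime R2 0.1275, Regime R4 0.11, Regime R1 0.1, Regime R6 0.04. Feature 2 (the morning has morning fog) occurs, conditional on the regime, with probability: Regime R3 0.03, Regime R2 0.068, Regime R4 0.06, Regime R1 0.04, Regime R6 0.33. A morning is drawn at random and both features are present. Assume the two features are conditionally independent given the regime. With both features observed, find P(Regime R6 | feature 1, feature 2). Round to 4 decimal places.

Unnormalized posteriors (prior × likelihood):
  Regime R3: 0.34 × 0.05 × 0.03 = 0.00051
  Regime R2: 0.18 × 0.1275 × 0.068 = 0.0015606
  Regime R4: 0.25 × 0.11 × 0.06 = 0.00165
  Regime R1: 0.16 × 0.1 × 0.04 = 0.00064
  Regime R6: 0.07 × 0.04 × 0.33 = 0.000924
Normalizing constant = 0.0052846.
P(Regime R6 | evidence) = 0.000924 / 0.0052846 ≈ 0.1748.

0.1748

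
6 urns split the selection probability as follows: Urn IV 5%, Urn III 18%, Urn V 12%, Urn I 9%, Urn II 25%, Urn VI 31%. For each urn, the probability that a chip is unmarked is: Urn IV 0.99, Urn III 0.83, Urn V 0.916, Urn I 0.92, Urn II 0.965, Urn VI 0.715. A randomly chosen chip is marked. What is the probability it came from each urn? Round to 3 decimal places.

Urn IV 0.003, Urn III 0.210, Urn V 0.069, Urn I 0.049, Urn II 0.060, Urn VI 0.607

Taking complements, P(marked | each) = Urn IV 0.01, Urn III 0.17, Urn V 0.084, Urn I 0.08, Urn II 0.035, Urn VI 0.285.
Compute prior × likelihood for every hypothesis:
  Urn IV: 0.05 × 0.01 = 0.0005
  Urn III: 0.18 × 0.17 = 0.0306
  Urn V: 0.12 × 0.084 = 0.01008
  Urn I: 0.09 × 0.08 = 0.0072
  Urn II: 0.25 × 0.035 = 0.00875
  Urn VI: 0.31 × 0.285 = 0.08835
Normalizing constant = 0.14548.
P(Urn IV | marked) = 0.0005/0.14548 ≈ 0.003
P(Urn III | marked) = 0.0306/0.14548 ≈ 0.210
P(Urn V | marked) = 0.01008/0.14548 ≈ 0.069
P(Urn I | marked) = 0.0072/0.14548 ≈ 0.049
P(Urn II | marked) = 0.00875/0.14548 ≈ 0.060
P(Urn VI | marked) = 0.08835/0.14548 ≈ 0.607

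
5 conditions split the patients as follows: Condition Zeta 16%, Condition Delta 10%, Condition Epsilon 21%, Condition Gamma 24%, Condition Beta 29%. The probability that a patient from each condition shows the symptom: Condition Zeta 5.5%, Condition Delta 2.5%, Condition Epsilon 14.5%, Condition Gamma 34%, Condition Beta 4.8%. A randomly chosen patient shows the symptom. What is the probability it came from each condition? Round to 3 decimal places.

Compute prior × likelihood for every hypothesis:
  Condition Zeta: 0.16 × 0.055 = 0.0088
  Condition Delta: 0.1 × 0.025 = 0.0025
  Condition Epsilon: 0.21 × 0.145 = 0.03045
  Condition Gamma: 0.24 × 0.34 = 0.0816
  Condition Beta: 0.29 × 0.048 = 0.01392
Total = 0.13727.
P(Condition Zeta | symptomatic) = 0.0088/0.13727 ≈ 0.064
P(Condition Delta | symptomatic) = 0.0025/0.13727 ≈ 0.018
P(Condition Epsilon | symptomatic) = 0.03045/0.13727 ≈ 0.222
P(Condition Gamma | symptomatic) = 0.0816/0.13727 ≈ 0.594
P(Condition Beta | symptomatic) = 0.01392/0.13727 ≈ 0.101
(Check: 0.064+0.018+0.222+0.594+0.101 = 0.999.)

Condition Zeta 0.064, Condition Delta 0.018, Condition Epsilon 0.222, Condition Gamma 0.594, Condition Beta 0.101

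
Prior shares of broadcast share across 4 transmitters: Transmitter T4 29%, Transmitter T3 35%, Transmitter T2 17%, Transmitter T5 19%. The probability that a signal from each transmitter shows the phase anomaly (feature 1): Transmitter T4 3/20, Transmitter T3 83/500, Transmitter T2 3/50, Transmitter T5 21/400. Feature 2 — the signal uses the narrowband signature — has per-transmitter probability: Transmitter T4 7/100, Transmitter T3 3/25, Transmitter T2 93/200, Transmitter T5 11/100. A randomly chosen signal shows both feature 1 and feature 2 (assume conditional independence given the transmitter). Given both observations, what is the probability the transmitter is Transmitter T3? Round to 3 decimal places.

0.440

By Bayes' rule, posterior ∝ prior × likelihood:
  Transmitter T4: 0.29 × 0.15 × 0.07 = 0.003045
  Transmitter T3: 0.35 × 0.166 × 0.12 = 0.006972
  Transmitter T2: 0.17 × 0.06 × 0.465 = 0.004743
  Transmitter T5: 0.19 × 0.0525 × 0.11 = 0.00109725
Sum = 0.01585725.
P(Transmitter T3 | evidence) = 0.006972 / 0.01585725 ≈ 0.440.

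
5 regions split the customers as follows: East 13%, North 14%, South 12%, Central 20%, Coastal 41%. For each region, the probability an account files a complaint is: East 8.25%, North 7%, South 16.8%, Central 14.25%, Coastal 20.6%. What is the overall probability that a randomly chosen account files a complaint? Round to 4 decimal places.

By Bayes' rule, posterior ∝ prior × likelihood:
  East: 0.13 × 0.0825 = 0.010725
  North: 0.14 × 0.07 = 0.0098
  South: 0.12 × 0.168 = 0.02016
  Central: 0.2 × 0.1425 = 0.0285
  Coastal: 0.41 × 0.206 = 0.08446
P(complaint) = 0.010725 + 0.0098 + 0.02016 + 0.0285 + 0.08446 = 0.153645 → 0.1536.

0.1536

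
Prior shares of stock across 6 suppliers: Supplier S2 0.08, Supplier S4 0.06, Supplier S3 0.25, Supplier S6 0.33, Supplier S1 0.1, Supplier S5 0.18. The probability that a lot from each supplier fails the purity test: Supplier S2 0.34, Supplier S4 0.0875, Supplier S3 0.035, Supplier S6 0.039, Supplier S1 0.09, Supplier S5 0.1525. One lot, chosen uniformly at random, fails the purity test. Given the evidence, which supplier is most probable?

By Bayes' rule, posterior ∝ prior × likelihood:
  Supplier S2: 0.08 × 0.34 = 0.0272
  Supplier S4: 0.06 × 0.0875 = 0.00525
  Supplier S3: 0.25 × 0.035 = 0.00875
  Supplier S6: 0.33 × 0.039 = 0.01287
  Supplier S1: 0.1 × 0.09 = 0.009
  Supplier S5: 0.18 × 0.1525 = 0.02745
Normalizing constant = 0.09052.
Largest term belongs to Supplier S5, so Supplier S5 is most probable.

Supplier S5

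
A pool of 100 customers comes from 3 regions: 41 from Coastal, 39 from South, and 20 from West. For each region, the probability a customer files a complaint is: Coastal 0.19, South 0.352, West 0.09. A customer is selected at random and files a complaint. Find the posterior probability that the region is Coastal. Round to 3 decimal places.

Unnormalized posteriors (prior × likelihood):
  Coastal: 0.41 × 0.19 = 0.0779
  South: 0.39 × 0.352 = 0.13728
  West: 0.2 × 0.09 = 0.018
Sum = 0.23318.
P(Coastal | evidence) = 0.0779 / 0.23318 ≈ 0.334.

0.334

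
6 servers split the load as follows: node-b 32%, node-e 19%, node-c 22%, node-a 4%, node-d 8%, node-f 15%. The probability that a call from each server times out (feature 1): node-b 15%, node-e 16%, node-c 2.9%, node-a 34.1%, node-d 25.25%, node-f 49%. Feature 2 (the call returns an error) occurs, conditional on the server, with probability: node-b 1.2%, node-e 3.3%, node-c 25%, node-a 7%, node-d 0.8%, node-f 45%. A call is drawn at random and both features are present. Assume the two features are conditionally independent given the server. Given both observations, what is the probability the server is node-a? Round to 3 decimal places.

By Bayes' rule, posterior ∝ prior × likelihood:
  node-b: 0.32 × 0.15 × 0.012 = 0.000576
  node-e: 0.19 × 0.16 × 0.033 = 0.0010032
  node-c: 0.22 × 0.029 × 0.25 = 0.001595
  node-a: 0.04 × 0.341 × 0.07 = 0.0009548
  node-d: 0.08 × 0.2525 × 0.008 = 0.0001616
  node-f: 0.15 × 0.49 × 0.45 = 0.033075
Sum = 0.0373656.
P(node-a | evidence) = 0.0009548 / 0.0373656 ≈ 0.026.

0.026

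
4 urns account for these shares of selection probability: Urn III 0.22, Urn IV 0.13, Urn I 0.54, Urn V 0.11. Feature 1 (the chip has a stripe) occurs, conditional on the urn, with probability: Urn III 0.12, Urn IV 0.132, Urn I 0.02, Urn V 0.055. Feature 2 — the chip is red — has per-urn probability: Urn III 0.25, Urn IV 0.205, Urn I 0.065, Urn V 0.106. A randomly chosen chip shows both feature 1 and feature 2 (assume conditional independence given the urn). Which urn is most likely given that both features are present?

Compute prior × likelihood for every hypothesis:
  Urn III: 0.22 × 0.12 × 0.25 = 0.0066
  Urn IV: 0.13 × 0.132 × 0.205 = 0.0035178
  Urn I: 0.54 × 0.02 × 0.065 = 0.000702
  Urn V: 0.11 × 0.055 × 0.106 = 0.0006413
Normalizing constant = 0.0114611.
Largest term belongs to Urn III, so Urn III is most probable.

Urn III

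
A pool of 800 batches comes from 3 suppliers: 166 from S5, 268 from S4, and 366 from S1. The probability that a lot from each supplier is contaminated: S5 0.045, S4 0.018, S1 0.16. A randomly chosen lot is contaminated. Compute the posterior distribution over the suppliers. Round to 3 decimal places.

S5 0.105, S4 0.068, S1 0.826

By Bayes' rule, posterior ∝ prior × likelihood:
  S5: 0.2075 × 0.045 = 0.0093375
  S4: 0.335 × 0.018 = 0.00603
  S1: 0.4575 × 0.16 = 0.0732
Sum = 0.0885675.
P(S5 | contaminated) = 0.0093375/0.0885675 ≈ 0.105
P(S4 | contaminated) = 0.00603/0.0885675 ≈ 0.068
P(S1 | contaminated) = 0.0732/0.0885675 ≈ 0.826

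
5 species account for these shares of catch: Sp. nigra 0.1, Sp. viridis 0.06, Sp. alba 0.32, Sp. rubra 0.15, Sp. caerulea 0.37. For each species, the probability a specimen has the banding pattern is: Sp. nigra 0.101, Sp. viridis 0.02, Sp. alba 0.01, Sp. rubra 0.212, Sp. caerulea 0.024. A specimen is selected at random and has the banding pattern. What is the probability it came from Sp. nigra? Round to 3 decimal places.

0.183

By Bayes' rule, posterior ∝ prior × likelihood:
  Sp. nigra: 0.1 × 0.101 = 0.0101
  Sp. viridis: 0.06 × 0.02 = 0.0012
  Sp. alba: 0.32 × 0.01 = 0.0032
  Sp. rubra: 0.15 × 0.212 = 0.0318
  Sp. caerulea: 0.37 × 0.024 = 0.00888
Normalizing constant = 0.05518.
P(Sp. nigra | evidence) = 0.0101 / 0.05518 ≈ 0.183.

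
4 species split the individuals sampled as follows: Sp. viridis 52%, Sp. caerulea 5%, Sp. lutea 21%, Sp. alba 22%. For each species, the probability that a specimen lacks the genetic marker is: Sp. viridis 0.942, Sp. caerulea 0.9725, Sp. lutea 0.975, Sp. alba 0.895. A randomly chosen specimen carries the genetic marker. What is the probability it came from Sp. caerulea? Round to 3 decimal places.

0.023

Taking complements, P(marker | each) = Sp. viridis 0.058, Sp. caerulea 0.0275, Sp. lutea 0.025, Sp. alba 0.105.
By Bayes' rule, posterior ∝ prior × likelihood:
  Sp. viridis: 0.52 × 0.058 = 0.03016
  Sp. caerulea: 0.05 × 0.0275 = 0.001375
  Sp. lutea: 0.21 × 0.025 = 0.00525
  Sp. alba: 0.22 × 0.105 = 0.0231
Total = 0.059885.
P(Sp. caerulea | evidence) = 0.001375 / 0.059885 ≈ 0.023.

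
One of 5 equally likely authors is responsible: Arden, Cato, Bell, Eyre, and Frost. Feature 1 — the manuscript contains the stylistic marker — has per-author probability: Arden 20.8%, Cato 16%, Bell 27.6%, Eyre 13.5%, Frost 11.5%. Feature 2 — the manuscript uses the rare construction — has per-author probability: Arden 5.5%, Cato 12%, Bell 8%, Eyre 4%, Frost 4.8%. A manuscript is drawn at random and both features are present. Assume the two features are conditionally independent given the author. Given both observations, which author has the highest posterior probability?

Since the prior is uniform, the posterior is proportional to the likelihood:
  Arden: 0.208 × 0.055 = 0.01144
  Cato: 0.16 × 0.12 = 0.0192
  Bell: 0.276 × 0.08 = 0.02208
  Eyre: 0.135 × 0.04 = 0.0054
  Frost: 0.115 × 0.048 = 0.00552
Sum = 0.06364.
Largest term belongs to Bell, so Bell is most probable.

Bell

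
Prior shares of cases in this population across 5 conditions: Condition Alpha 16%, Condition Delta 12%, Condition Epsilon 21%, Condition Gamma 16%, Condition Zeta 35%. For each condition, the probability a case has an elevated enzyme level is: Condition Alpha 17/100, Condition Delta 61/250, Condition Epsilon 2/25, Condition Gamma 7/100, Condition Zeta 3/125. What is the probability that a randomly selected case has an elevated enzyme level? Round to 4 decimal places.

Prior × likelihood for each hypothesis:
  Condition Alpha: 0.16 × 0.17 = 0.0272
  Condition Delta: 0.12 × 0.244 = 0.02928
  Condition Epsilon: 0.21 × 0.08 = 0.0168
  Condition Gamma: 0.16 × 0.07 = 0.0112
  Condition Zeta: 0.35 × 0.024 = 0.0084
P(elevated) = 0.0272 + 0.02928 + 0.0168 + 0.0112 + 0.0084 = 0.09288 → 0.0929.

0.0929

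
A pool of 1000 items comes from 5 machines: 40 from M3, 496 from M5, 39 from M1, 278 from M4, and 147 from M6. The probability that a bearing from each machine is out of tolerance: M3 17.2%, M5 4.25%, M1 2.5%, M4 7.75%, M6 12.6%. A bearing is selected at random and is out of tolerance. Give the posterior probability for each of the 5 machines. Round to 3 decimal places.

M3 0.100, M5 0.305, M1 0.014, M4 0.312, M6 0.268

By Bayes' rule, posterior ∝ prior × likelihood:
  M3: 0.04 × 0.172 = 0.00688
  M5: 0.496 × 0.0425 = 0.02108
  M1: 0.039 × 0.025 = 0.000975
  M4: 0.278 × 0.0775 = 0.021545
  M6: 0.147 × 0.126 = 0.018522
Sum = 0.069002.
P(M3 | oversize) = 0.00688/0.069002 ≈ 0.100
P(M5 | oversize) = 0.02108/0.069002 ≈ 0.305
P(M1 | oversize) = 0.000975/0.069002 ≈ 0.014
P(M4 | oversize) = 0.021545/0.069002 ≈ 0.312
P(M6 | oversize) = 0.018522/0.069002 ≈ 0.268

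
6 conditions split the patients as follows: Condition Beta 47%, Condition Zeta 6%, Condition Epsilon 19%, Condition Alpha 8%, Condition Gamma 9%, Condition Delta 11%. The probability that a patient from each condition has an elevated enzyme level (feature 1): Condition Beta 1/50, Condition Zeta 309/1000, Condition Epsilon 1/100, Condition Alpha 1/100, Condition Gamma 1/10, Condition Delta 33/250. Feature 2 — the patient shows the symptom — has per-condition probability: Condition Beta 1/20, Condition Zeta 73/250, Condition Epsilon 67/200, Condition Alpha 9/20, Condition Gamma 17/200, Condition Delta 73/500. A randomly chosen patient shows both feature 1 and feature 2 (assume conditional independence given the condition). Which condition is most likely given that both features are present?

Unnormalized posteriors (prior × likelihood):
  Condition Beta: 0.47 × 0.02 × 0.05 = 0.00047
  Condition Zeta: 0.06 × 0.309 × 0.292 = 0.00541368
  Condition Epsilon: 0.19 × 0.01 × 0.335 = 0.0006365
  Condition Alpha: 0.08 × 0.01 × 0.45 = 0.00036
  Condition Gamma: 0.09 × 0.1 × 0.085 = 0.000765
  Condition Delta: 0.11 × 0.132 × 0.146 = 0.00211992
Sum = 0.0097651.
Largest term belongs to Condition Zeta, so Condition Zeta is most probable.

Condition Zeta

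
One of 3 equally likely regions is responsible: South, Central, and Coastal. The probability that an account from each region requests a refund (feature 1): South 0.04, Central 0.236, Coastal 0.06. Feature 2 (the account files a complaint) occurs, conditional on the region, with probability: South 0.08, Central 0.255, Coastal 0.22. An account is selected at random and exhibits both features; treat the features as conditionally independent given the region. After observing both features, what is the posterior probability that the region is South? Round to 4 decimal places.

0.0418

With a uniform prior (1/3 each), posterior ∝ likelihood:
  South: 0.04 × 0.08 = 0.0032
  Central: 0.236 × 0.255 = 0.06018
  Coastal: 0.06 × 0.22 = 0.0132
Total = 0.07658.
P(South | evidence) = 0.0032 / 0.07658 ≈ 0.0418.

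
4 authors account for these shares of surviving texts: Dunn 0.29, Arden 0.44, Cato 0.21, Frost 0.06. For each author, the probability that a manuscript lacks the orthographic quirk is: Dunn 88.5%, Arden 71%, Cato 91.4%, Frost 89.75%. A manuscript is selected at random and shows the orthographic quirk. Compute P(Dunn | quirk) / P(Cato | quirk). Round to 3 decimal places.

Taking complements, P(quirk | each) = Dunn 0.115, Arden 0.29, Cato 0.086, Frost 0.1025.
By Bayes' rule, posterior ∝ prior × likelihood:
  Dunn: 0.29 × 0.115 = 0.03335
  Arden: 0.44 × 0.29 = 0.1276
  Cato: 0.21 × 0.086 = 0.01806
  Frost: 0.06 × 0.1025 = 0.00615
Normalizing constant = 0.18516.
The ratio is 0.03335 / 0.01806 (the normalizer cancels) = 1.847.

1.847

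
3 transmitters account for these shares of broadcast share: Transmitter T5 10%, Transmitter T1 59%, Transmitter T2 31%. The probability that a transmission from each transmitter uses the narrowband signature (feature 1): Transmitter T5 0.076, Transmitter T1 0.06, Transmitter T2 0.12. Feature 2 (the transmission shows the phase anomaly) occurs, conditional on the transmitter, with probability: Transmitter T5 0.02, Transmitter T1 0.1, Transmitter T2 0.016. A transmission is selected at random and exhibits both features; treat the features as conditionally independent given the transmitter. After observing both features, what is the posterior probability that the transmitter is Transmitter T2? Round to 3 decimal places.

Prior × likelihood for each hypothesis:
  Transmitter T5: 0.1 × 0.076 × 0.02 = 0.000152
  Transmitter T1: 0.59 × 0.06 × 0.1 = 0.00354
  Transmitter T2: 0.31 × 0.12 × 0.016 = 0.0005952
Total = 0.0042872.
P(Transmitter T2 | evidence) = 0.0005952 / 0.0042872 ≈ 0.139.

0.139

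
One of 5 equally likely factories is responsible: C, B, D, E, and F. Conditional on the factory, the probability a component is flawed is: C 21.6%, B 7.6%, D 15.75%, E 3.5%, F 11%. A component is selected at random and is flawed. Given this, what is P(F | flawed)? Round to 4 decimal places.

With a uniform prior (1/5 each), posterior ∝ likelihood:
  C: 0.216
  B: 0.076
  D: 0.1575
  E: 0.035
  F: 0.11
Normalizing constant = 0.5945.
P(F | evidence) = 0.11 / 0.5945 ≈ 0.1850.

0.1850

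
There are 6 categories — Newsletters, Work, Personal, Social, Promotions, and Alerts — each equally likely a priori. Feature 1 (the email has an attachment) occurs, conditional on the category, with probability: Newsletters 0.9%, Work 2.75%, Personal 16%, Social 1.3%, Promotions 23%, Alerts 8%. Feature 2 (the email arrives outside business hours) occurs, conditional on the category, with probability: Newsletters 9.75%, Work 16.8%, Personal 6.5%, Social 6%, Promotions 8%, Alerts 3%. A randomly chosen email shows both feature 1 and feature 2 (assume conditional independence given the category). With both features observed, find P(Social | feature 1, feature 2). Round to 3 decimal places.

0.021

Since the prior is uniform, the posterior is proportional to the likelihood:
  Newsletters: 0.009 × 0.0975 = 0.0008775
  Work: 0.0275 × 0.168 = 0.00462
  Personal: 0.16 × 0.065 = 0.0104
  Social: 0.013 × 0.06 = 0.00078
  Promotions: 0.23 × 0.08 = 0.0184
  Alerts: 0.08 × 0.03 = 0.0024
Sum = 0.0374775.
P(Social | evidence) = 0.00078 / 0.0374775 ≈ 0.021.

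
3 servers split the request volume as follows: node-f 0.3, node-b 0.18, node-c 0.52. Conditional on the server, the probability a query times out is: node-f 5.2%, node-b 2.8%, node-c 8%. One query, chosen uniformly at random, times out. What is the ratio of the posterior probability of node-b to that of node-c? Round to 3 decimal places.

0.121

Unnormalized posteriors (prior × likelihood):
  node-f: 0.3 × 0.052 = 0.0156
  node-b: 0.18 × 0.028 = 0.00504
  node-c: 0.52 × 0.08 = 0.0416
Total = 0.06224.
The ratio is 0.00504 / 0.0416 (the normalizer cancels) = 0.121.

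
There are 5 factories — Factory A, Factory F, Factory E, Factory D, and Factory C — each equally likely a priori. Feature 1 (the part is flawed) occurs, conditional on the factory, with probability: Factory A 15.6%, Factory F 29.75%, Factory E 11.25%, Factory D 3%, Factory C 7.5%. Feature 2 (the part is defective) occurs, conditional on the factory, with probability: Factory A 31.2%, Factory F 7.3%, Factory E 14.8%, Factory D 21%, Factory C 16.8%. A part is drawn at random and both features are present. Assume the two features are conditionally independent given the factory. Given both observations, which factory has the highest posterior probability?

Since the prior is uniform, the posterior is proportional to the likelihood:
  Factory A: 0.156 × 0.312 = 0.048672
  Factory F: 0.2975 × 0.073 = 0.0217175
  Factory E: 0.1125 × 0.148 = 0.01665
  Factory D: 0.03 × 0.21 = 0.0063
  Factory C: 0.075 × 0.168 = 0.0126
Normalizing constant = 0.1059395.
Largest term belongs to Factory A, so Factory A is most probable.

Factory A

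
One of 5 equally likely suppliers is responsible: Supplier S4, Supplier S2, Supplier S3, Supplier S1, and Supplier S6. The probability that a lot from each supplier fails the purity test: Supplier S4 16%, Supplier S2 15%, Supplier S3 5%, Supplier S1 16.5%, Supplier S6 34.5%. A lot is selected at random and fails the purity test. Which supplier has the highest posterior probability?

Supplier S6

With a uniform prior (1/5 each), posterior ∝ likelihood:
  Supplier S4: 0.16
  Supplier S2: 0.15
  Supplier S3: 0.05
  Supplier S1: 0.165
  Supplier S6: 0.345
Total = 0.87.
Largest term belongs to Supplier S6, so Supplier S6 is most probable.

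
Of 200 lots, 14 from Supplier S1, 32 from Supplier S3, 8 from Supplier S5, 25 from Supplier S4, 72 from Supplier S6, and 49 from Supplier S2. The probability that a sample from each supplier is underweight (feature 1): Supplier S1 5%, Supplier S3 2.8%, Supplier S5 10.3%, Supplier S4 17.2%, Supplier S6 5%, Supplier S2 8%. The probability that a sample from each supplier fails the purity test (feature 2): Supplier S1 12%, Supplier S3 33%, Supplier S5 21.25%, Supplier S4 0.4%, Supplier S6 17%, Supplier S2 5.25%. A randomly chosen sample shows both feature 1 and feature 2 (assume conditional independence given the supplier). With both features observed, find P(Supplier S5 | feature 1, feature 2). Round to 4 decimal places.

Prior × likelihood for each hypothesis:
  Supplier S1: 0.07 × 0.05 × 0.12 = 0.00042
  Supplier S3: 0.16 × 0.028 × 0.33 = 0.0014784
  Supplier S5: 0.04 × 0.103 × 0.2125 = 0.0008755
  Supplier S4: 0.125 × 0.172 × 0.004 = 0.000086
  Supplier S6: 0.36 × 0.05 × 0.17 = 0.00306
  Supplier S2: 0.245 × 0.08 × 0.0525 = 0.001029
Total = 0.0069489.
P(Supplier S5 | evidence) = 0.0008755 / 0.0069489 ≈ 0.1260.

0.1260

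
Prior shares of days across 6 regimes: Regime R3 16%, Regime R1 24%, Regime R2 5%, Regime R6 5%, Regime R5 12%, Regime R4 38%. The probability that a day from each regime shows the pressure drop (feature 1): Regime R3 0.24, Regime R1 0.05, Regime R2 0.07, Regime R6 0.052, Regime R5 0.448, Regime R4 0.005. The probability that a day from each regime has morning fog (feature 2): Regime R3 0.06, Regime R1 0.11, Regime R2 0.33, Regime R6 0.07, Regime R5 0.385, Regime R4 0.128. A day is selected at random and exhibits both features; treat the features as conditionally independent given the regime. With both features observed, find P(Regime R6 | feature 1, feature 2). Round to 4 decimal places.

0.0070

Prior × likelihood for each hypothesis:
  Regime R3: 0.16 × 0.24 × 0.06 = 0.002304
  Regime R1: 0.24 × 0.05 × 0.11 = 0.00132
  Regime R2: 0.05 × 0.07 × 0.33 = 0.001155
  Regime R6: 0.05 × 0.052 × 0.07 = 0.000182
  Regime R5: 0.12 × 0.448 × 0.385 = 0.0206976
  Regime R4: 0.38 × 0.005 × 0.128 = 0.0002432
Sum = 0.0259018.
P(Regime R6 | evidence) = 0.000182 / 0.0259018 ≈ 0.0070.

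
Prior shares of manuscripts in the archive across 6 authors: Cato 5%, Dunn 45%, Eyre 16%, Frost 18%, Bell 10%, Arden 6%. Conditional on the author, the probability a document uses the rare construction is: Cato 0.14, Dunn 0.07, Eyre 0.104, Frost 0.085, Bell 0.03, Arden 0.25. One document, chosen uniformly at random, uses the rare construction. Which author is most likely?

Dunn

Compute prior × likelihood for every hypothesis:
  Cato: 0.05 × 0.14 = 0.007
  Dunn: 0.45 × 0.07 = 0.0315
  Eyre: 0.16 × 0.104 = 0.01664
  Frost: 0.18 × 0.085 = 0.0153
  Bell: 0.1 × 0.03 = 0.003
  Arden: 0.06 × 0.25 = 0.015
Sum = 0.08844.
Largest term belongs to Dunn, so Dunn is most probable.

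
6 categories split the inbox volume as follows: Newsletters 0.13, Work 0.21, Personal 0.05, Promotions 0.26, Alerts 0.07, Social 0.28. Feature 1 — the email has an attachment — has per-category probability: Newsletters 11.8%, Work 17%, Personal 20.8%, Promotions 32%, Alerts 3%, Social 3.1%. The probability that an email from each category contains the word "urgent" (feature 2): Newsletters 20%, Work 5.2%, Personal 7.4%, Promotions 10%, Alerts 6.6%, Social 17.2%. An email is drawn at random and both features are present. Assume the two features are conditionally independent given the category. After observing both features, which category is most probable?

Promotions

Unnormalized posteriors (prior × likelihood):
  Newsletters: 0.13 × 0.118 × 0.2 = 0.003068
  Work: 0.21 × 0.17 × 0.052 = 0.0018564
  Personal: 0.05 × 0.208 × 0.074 = 0.0007696
  Promotions: 0.26 × 0.32 × 0.1 = 0.00832
  Alerts: 0.07 × 0.03 × 0.066 = 0.0001386
  Social: 0.28 × 0.031 × 0.172 = 0.00149296
Normalizing constant = 0.01564556.
Largest term belongs to Promotions, so Promotions is most probable.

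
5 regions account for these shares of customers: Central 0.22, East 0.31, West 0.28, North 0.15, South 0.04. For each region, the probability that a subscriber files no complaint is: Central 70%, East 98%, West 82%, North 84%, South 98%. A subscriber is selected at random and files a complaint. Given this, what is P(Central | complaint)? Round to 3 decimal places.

Taking complements, P(complaint | each) = Central 0.3, East 0.02, West 0.18, North 0.16, South 0.02.
Unnormalized posteriors (prior × likelihood):
  Central: 0.22 × 0.3 = 0.066
  East: 0.31 × 0.02 = 0.0062
  West: 0.28 × 0.18 = 0.0504
  North: 0.15 × 0.16 = 0.024
  South: 0.04 × 0.02 = 0.0008
Sum = 0.1474.
P(Central | evidence) = 0.066 / 0.1474 ≈ 0.448.

0.448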